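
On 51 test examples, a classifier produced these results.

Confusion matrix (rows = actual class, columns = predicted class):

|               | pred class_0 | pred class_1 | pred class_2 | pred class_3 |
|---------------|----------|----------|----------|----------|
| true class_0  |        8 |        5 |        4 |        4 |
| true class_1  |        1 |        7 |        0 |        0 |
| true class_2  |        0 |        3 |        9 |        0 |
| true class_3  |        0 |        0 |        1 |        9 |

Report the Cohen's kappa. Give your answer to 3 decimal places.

0.540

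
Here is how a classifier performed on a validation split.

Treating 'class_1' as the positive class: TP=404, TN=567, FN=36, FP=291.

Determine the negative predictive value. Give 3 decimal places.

0.940

NPV = TN/(TN+FN) = 567/(567+36) = 0.940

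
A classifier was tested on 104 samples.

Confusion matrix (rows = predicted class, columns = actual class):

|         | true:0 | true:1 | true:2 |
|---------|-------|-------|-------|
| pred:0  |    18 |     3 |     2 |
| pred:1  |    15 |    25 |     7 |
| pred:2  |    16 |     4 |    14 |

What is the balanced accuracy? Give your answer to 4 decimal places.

Balanced accuracy = mean of per-class recall.
  0: recall = 18/49 = 0.36735
  1: recall = 25/32 = 0.78125
  2: recall = 14/23 = 0.60870
Mean = (0.36735 + 0.78125 + 0.60870) / 3 = 0.5858

0.5858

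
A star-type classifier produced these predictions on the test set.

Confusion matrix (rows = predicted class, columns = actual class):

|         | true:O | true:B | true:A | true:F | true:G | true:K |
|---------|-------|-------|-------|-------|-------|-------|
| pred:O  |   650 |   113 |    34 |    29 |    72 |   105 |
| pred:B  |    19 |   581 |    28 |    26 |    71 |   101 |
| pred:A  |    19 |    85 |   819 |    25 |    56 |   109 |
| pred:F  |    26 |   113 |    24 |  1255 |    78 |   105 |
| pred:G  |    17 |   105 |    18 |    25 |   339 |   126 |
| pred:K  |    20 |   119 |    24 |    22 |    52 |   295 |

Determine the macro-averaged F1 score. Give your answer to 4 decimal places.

0.6547

Per-class F1 score (2·TP/(2·TP+FP+FN)):
  O: TP=650, FP=113+34+29+72+105=353, FN=19+19+26+17+20=101 → 1300/1754 = 0.74116
  B: TP=581, FP=19+28+26+71+101=245, FN=113+85+113+105+119=535 → 1162/1942 = 0.59835
  A: TP=819, FP=19+85+25+56+109=294, FN=34+28+24+18+24=128 → 1638/2060 = 0.79515
  F: TP=1255, FP=26+113+24+78+105=346, FN=29+26+25+25+22=127 → 2510/2983 = 0.84143
  G: TP=339, FP=17+105+18+25+126=291, FN=72+71+56+78+52=329 → 678/1298 = 0.52234
  K: TP=295, FP=20+119+24+22+52=237, FN=105+101+109+105+126=546 → 590/1373 = 0.42972
Macro-F1 score = mean = (0.74116 + 0.59835 + 0.79515 + 0.84143 + 0.52234 + 0.42972) / 6 = 0.6547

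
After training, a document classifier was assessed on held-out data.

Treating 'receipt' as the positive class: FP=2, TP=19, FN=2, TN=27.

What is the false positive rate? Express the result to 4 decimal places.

0.0690

FPR = FP/(FP+TN) = 2/(2+27) = 0.0690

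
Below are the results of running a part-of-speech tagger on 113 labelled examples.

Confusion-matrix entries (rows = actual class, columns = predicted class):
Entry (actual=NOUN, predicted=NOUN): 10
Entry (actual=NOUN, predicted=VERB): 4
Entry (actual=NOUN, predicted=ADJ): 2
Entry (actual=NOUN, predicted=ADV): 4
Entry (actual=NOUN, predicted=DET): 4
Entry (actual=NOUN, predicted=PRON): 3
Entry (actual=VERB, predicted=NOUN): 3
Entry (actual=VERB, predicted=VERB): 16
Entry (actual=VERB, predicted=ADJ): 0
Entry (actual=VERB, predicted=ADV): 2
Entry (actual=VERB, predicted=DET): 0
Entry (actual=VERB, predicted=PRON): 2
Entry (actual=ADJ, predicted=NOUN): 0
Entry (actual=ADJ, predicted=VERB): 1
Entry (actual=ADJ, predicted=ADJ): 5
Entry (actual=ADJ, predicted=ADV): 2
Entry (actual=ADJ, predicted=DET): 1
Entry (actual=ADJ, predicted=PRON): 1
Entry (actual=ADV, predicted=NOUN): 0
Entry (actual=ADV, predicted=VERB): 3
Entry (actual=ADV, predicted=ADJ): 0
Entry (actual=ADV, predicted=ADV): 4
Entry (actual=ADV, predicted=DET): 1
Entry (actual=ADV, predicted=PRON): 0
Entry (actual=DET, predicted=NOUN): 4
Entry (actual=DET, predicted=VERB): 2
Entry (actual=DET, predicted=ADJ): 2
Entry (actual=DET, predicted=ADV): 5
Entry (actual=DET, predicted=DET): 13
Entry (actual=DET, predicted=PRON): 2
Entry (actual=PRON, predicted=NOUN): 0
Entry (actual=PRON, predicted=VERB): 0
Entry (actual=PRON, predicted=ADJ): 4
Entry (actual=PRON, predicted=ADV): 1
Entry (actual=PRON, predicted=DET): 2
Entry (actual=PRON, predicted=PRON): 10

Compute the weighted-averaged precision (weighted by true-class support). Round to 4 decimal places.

0.5525

Per-class precision (TP/(TP+FP)):
  NOUN: TP=10, FP=3+0+0+4+0=7 → 10/17 = 0.58824
  VERB: TP=16, FP=4+1+3+2+0=10 → 16/26 = 0.61538
  ADJ: TP=5, FP=2+0+0+2+4=8 → 5/13 = 0.38462
  ADV: TP=4, FP=4+2+2+5+1=14 → 4/18 = 0.22222
  DET: TP=13, FP=4+0+1+1+2=8 → 13/21 = 0.61905
  PRON: TP=10, FP=3+2+1+0+2=8 → 10/18 = 0.55556
Weighted-precision = Σ (supportᵢ/N)·precisionᵢ with N=113: (27/113)·0.58824 + (23/113)·0.61538 + (10/113)·0.38462 + (8/113)·0.22222 + (28/113)·0.61905 + (17/113)·0.55556 = 0.5525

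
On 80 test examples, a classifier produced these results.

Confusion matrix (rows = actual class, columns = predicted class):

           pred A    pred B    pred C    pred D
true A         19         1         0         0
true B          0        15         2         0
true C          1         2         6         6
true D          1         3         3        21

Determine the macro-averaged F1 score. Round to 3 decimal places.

0.735

Per-class F1 score (2·TP/(2·TP+FP+FN)):
  A: TP=19, FP=0+1+1=2, FN=1+0+0=1 → 38/41 = 0.9268
  B: TP=15, FP=1+2+3=6, FN=0+2+0=2 → 30/38 = 0.7895
  C: TP=6, FP=0+2+3=5, FN=1+2+6=9 → 12/26 = 0.4615
  D: TP=21, FP=0+0+6=6, FN=1+3+3=7 → 42/55 = 0.7636
Macro-F1 score = mean = (0.9268 + 0.7895 + 0.4615 + 0.7636) / 4 = 0.735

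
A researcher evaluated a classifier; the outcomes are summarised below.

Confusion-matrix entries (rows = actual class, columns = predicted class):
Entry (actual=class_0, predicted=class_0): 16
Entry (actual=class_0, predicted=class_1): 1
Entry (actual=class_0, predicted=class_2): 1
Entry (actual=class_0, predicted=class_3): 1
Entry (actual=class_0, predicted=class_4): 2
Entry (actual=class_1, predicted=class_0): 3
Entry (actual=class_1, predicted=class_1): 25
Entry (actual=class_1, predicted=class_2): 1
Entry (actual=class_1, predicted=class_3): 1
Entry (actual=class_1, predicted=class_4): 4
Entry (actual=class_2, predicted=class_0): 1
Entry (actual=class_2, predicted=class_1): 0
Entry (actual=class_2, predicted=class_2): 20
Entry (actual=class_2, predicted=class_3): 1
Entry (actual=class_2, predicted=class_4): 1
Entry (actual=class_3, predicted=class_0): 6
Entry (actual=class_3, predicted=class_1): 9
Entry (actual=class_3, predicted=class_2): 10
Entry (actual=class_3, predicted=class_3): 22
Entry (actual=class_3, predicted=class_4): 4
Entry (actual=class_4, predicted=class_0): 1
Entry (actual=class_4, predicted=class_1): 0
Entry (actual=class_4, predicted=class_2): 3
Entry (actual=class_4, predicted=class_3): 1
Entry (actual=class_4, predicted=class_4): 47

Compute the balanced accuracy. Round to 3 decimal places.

0.740

Balanced accuracy = mean of per-class recall.
  class_0: recall = 16/21 = 0.7619
  class_1: recall = 25/34 = 0.7353
  class_2: recall = 20/23 = 0.8696
  class_3: recall = 22/51 = 0.4314
  class_4: recall = 47/52 = 0.9038
Mean = (0.7619 + 0.7353 + 0.8696 + 0.4314 + 0.9038) / 5 = 0.740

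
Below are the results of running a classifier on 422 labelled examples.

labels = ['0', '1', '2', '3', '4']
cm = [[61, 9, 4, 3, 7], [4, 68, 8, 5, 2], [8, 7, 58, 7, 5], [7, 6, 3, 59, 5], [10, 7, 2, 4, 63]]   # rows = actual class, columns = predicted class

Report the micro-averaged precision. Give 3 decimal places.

0.732

Micro-averaging pools counts across classes: ΣTP=309, ΣFP=113, ΣFN=113.
Micro-precision = TP/(TP+FP) on pooled counts = 0.732 (equals overall accuracy in single-label multiclass).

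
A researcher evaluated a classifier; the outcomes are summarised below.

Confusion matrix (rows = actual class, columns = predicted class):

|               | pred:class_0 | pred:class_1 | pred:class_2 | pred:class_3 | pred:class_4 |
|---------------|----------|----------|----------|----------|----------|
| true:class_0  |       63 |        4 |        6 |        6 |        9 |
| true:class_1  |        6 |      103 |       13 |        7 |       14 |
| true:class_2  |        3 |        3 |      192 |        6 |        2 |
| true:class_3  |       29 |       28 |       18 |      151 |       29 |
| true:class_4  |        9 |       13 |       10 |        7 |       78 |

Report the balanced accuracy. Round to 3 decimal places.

0.725

Balanced accuracy = mean of per-class recall.
  class_0: recall = 63/88 = 0.7159
  class_1: recall = 103/143 = 0.7203
  class_2: recall = 192/206 = 0.9320
  class_3: recall = 151/255 = 0.5922
  class_4: recall = 78/117 = 0.6667
Mean = (0.7159 + 0.7203 + 0.9320 + 0.5922 + 0.6667) / 5 = 0.725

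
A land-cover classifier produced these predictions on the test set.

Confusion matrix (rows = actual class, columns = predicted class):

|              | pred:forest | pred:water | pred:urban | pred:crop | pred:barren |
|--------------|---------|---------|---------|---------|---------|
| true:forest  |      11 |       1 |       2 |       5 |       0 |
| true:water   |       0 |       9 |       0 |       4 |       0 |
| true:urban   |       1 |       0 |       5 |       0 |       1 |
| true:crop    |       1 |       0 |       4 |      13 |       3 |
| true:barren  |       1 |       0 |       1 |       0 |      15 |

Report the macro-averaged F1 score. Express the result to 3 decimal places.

Per-class F1 score (2·TP/(2·TP+FP+FN)):
  forest: TP=11, FP=0+1+1+1=3, FN=1+2+5+0=8 → 22/33 = 0.6667
  water: TP=9, FP=1+0+0+0=1, FN=0+0+4+0=4 → 18/23 = 0.7826
  urban: TP=5, FP=2+0+4+1=7, FN=1+0+0+1=2 → 10/19 = 0.5263
  crop: TP=13, FP=5+4+0+0=9, FN=1+0+4+3=8 → 26/43 = 0.6047
  barren: TP=15, FP=0+0+1+3=4, FN=1+0+1+0=2 → 30/36 = 0.8333
Macro-F1 score = mean = (0.6667 + 0.7826 + 0.5263 + 0.6047 + 0.8333) / 5 = 0.683

0.683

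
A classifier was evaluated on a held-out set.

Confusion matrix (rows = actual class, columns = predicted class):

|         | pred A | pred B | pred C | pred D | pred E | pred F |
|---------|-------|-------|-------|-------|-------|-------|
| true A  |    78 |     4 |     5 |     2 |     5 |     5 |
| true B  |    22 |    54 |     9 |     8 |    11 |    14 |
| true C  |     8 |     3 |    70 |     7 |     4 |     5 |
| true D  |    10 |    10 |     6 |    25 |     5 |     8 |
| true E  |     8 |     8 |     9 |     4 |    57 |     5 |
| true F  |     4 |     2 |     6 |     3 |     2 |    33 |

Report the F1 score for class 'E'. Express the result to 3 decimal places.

0.651

F1 score = 2·TP/(2·TP+FP+FN).
E: TP=57, FP=5+11+4+5+2=27, FN=8+8+9+4+5=34 → 114/175 = 0.6514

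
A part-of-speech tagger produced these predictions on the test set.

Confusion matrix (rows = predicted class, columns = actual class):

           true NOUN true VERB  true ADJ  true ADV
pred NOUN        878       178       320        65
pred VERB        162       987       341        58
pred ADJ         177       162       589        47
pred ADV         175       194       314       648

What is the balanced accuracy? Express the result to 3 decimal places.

Balanced accuracy = mean of per-class recall.
  NOUN: recall = 878/1392 = 0.6307
  VERB: recall = 987/1521 = 0.6489
  ADJ: recall = 589/1564 = 0.3766
  ADV: recall = 648/818 = 0.7922
Mean = (0.6307 + 0.6489 + 0.3766 + 0.7922) / 4 = 0.612

0.612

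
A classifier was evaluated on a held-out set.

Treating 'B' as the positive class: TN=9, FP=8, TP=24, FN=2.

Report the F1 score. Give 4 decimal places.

Precision = TP/(TP+FP) = 24/32 = 0.7500
Recall = TP/(TP+FN) = 24/26 = 0.9231
F1 = 2·TP/(2·TP+FP+FN) = 48/58 = 0.8276

0.8276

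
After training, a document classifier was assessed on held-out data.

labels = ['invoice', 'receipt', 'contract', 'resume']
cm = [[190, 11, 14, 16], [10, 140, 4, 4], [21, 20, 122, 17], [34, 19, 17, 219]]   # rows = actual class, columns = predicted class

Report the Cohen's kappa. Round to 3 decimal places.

0.706

Observed agreement pₒ = trace/N = 671/858 = 0.7821
Expected agreement pₑ = Σ (rowᵢ·colᵢ)/N² = (231·255 + 158·190 + 180·157 + 289·256)/858² = 0.2597
κ = (pₒ − pₑ)/(1 − pₑ) = (0.7821 − 0.2597)/(1 − 0.2597) = 0.706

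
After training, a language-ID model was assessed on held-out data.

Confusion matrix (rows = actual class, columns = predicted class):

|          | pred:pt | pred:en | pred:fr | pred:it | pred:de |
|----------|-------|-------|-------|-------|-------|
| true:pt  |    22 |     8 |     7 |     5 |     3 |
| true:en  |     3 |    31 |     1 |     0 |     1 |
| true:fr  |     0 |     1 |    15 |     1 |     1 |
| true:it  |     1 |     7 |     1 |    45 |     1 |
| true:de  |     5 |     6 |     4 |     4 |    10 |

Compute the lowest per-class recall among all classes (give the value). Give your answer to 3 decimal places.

0.345

Per-class recall (TP/(TP+FN)):
  pt: TP=22, FN=8+7+5+3=23 → 22/45 = 0.4889
  en: TP=31, FN=3+1+0+1=5 → 31/36 = 0.8611
  fr: TP=15, FN=0+1+1+1=3 → 15/18 = 0.8333
  it: TP=45, FN=1+7+1+1=10 → 45/55 = 0.8182
  de: TP=10, FN=5+6+4+4=19 → 10/29 = 0.3448
Lowest is class 'de' with recall = 0.345.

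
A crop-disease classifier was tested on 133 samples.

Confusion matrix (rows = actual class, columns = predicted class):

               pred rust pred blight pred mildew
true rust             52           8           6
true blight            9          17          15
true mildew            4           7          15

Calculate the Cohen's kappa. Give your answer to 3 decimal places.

Observed agreement pₒ = trace/N = 84/133 = 0.6316
Expected agreement pₑ = Σ (rowᵢ·colᵢ)/N² = (66·65 + 41·32 + 26·36)/133² = 0.3696
κ = (pₒ − pₑ)/(1 − pₑ) = (0.6316 − 0.3696)/(1 − 0.3696) = 0.416

0.416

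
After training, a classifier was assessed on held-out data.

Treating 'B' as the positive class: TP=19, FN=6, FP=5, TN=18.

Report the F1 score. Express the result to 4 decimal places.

Precision = TP/(TP+FP) = 19/24 = 0.7917
Recall = TP/(TP+FN) = 19/25 = 0.7600
F1 = 2·TP/(2·TP+FP+FN) = 38/49 = 0.7755

0.7755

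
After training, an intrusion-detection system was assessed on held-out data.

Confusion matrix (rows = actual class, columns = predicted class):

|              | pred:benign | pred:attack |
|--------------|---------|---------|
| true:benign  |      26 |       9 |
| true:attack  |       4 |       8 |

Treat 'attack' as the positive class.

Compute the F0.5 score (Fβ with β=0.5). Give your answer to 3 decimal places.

0.500

Fβ = (1+β²)·TP / ((1+β²)·TP + β²·FN + FP), with β²=1/4
= 1.25·8 / (1.25·8 + 0.25·4 + 9) = 0.500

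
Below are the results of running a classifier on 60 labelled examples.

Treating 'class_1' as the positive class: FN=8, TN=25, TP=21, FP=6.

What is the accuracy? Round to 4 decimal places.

0.7667

Accuracy = (TP+TN)/N = (21+25)/60 = 0.7667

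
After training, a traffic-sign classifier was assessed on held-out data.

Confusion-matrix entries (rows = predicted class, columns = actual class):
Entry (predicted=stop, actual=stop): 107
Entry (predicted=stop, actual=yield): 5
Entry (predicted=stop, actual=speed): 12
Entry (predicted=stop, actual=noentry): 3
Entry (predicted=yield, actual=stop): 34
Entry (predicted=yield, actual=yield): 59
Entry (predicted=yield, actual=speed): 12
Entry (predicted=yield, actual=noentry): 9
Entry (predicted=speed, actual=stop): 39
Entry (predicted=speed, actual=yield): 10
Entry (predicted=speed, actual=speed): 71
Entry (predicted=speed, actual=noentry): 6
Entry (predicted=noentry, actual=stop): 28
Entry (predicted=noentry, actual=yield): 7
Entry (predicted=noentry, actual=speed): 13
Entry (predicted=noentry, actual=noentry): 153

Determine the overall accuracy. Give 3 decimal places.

Accuracy = trace / total = (107+59+71+153=390) / 568 = 390/568 = 0.687

0.687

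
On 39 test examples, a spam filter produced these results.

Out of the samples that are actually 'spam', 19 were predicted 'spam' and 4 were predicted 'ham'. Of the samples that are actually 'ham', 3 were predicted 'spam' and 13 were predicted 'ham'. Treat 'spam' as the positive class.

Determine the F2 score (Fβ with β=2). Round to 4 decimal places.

0.8333

Fβ = (1+β²)·TP / ((1+β²)·TP + β²·FN + FP), with β²=4
= 5·19 / (5·19 + 4·4 + 3) = 0.8333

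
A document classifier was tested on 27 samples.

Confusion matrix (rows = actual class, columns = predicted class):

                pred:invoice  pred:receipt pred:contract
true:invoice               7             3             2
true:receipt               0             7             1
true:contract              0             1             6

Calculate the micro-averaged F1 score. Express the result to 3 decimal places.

Micro-averaging pools counts across classes: ΣTP=20, ΣFP=7, ΣFN=7.
Micro-F1 score = 2·TP/(2·TP+FP+FN) on pooled counts = 0.741 (equals overall accuracy in single-label multiclass).

0.741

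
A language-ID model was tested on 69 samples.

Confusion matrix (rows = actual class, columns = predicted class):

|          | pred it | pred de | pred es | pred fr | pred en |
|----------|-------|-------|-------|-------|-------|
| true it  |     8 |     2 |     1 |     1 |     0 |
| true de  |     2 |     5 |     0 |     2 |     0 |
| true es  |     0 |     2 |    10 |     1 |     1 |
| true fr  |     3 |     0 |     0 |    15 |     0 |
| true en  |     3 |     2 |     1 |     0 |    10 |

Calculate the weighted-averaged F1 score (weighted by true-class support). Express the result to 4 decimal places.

0.7040

Per-class F1 score (2·TP/(2·TP+FP+FN)):
  it: TP=8, FP=2+0+3+3=8, FN=2+1+1+0=4 → 16/28 = 0.57143
  de: TP=5, FP=2+2+0+2=6, FN=2+0+2+0=4 → 10/20 = 0.50000
  es: TP=10, FP=1+0+0+1=2, FN=0+2+1+1=4 → 20/26 = 0.76923
  fr: TP=15, FP=1+2+1+0=4, FN=3+0+0+0=3 → 30/37 = 0.81081
  en: TP=10, FP=0+0+1+0=1, FN=3+2+1+0=6 → 20/27 = 0.74074
Weighted-F1 score = Σ (supportᵢ/N)·F1 scoreᵢ with N=69: (12/69)·0.57143 + (9/69)·0.50000 + (14/69)·0.76923 + (18/69)·0.81081 + (16/69)·0.74074 = 0.7040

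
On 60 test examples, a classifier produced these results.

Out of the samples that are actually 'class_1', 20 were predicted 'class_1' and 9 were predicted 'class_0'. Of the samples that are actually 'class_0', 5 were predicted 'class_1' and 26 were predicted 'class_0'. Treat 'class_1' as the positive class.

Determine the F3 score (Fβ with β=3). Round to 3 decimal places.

Fβ = (1+β²)·TP / ((1+β²)·TP + β²·FN + FP), with β²=9
= 10·20 / (10·20 + 9·9 + 5) = 0.699

0.699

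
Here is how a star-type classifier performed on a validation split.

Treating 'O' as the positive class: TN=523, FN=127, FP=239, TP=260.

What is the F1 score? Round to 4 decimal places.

Precision = TP/(TP+FP) = 260/499 = 0.5210
Recall = TP/(TP+FN) = 260/387 = 0.6718
F1 = 2·TP/(2·TP+FP+FN) = 520/886 = 0.5869

0.5869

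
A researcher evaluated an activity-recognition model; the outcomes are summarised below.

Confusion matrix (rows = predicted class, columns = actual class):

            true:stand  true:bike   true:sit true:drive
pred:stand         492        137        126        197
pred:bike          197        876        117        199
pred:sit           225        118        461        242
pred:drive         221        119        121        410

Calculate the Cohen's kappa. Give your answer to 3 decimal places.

Observed agreement pₒ = trace/N = 2239/4258 = 0.5258
Expected agreement pₑ = Σ (rowᵢ·colᵢ)/N² = (1135·952 + 1250·1389 + 825·1046 + 1048·871)/4258² = 0.2533
κ = (pₒ − pₑ)/(1 − pₑ) = (0.5258 − 0.2533)/(1 − 0.2533) = 0.365

0.365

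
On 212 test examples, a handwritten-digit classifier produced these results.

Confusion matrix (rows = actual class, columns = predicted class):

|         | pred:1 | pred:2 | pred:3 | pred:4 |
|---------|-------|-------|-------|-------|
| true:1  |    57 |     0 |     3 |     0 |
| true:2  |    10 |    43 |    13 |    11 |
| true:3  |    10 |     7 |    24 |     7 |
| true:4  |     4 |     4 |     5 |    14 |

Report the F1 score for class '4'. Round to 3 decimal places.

F1 score = 2·TP/(2·TP+FP+FN).
4: TP=14, FP=0+11+7=18, FN=4+4+5=13 → 28/59 = 0.4746

0.475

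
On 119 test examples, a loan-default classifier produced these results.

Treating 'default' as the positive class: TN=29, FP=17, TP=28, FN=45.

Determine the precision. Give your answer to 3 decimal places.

Precision = TP/(TP+FP) = 28/(28+17) = 28/45 = 0.622

0.622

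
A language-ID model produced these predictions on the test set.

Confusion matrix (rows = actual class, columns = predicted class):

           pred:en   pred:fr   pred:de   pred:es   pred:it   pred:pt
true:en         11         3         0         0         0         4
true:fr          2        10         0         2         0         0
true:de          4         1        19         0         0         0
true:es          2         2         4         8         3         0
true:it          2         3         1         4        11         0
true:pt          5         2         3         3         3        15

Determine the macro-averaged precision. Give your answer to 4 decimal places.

Per-class precision (TP/(TP+FP)):
  en: TP=11, FP=2+4+2+2+5=15 → 11/26 = 0.42308
  fr: TP=10, FP=3+1+2+3+2=11 → 10/21 = 0.47619
  de: TP=19, FP=0+0+4+1+3=8 → 19/27 = 0.70370
  es: TP=8, FP=0+2+0+4+3=9 → 8/17 = 0.47059
  it: TP=11, FP=0+0+0+3+3=6 → 11/17 = 0.64706
  pt: TP=15, FP=4+0+0+0+0=4 → 15/19 = 0.78947
Macro-precision = mean = (0.42308 + 0.47619 + 0.70370 + 0.47059 + 0.64706 + 0.78947) / 6 = 0.5850

0.5850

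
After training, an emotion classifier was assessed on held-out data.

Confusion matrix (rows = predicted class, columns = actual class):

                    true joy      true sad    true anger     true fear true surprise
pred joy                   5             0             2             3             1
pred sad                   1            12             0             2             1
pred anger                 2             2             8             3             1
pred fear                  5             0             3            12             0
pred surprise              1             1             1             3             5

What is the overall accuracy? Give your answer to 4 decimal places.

0.5676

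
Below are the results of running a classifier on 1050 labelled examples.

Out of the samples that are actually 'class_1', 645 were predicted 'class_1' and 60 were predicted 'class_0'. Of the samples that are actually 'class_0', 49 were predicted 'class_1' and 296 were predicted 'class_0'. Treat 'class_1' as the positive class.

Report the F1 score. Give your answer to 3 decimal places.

0.922

Precision = TP/(TP+FP) = 645/694 = 0.9294
Recall = TP/(TP+FN) = 645/705 = 0.9149
F1 = 2·TP/(2·TP+FP+FN) = 1290/1399 = 0.922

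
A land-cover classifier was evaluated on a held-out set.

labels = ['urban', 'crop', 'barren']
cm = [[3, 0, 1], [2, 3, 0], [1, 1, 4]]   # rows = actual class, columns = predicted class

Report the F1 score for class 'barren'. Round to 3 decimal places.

0.727

F1 score = 2·TP/(2·TP+FP+FN).
barren: TP=4, FP=1+0=1, FN=1+1=2 → 8/11 = 0.7273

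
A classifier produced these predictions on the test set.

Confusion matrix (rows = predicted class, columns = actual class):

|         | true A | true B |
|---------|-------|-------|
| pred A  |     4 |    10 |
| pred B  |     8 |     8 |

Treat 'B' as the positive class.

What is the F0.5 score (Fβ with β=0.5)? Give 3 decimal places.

0.488

Fβ = (1+β²)·TP / ((1+β²)·TP + β²·FN + FP), with β²=1/4
= 1.25·8 / (1.25·8 + 0.25·10 + 8) = 0.488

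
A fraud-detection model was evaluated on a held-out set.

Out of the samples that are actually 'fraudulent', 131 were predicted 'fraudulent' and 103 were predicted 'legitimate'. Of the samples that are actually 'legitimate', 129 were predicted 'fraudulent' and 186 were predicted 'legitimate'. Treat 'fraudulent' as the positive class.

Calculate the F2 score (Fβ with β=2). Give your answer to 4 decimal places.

0.5477

Fβ = (1+β²)·TP / ((1+β²)·TP + β²·FN + FP), with β²=4
= 5·131 / (5·131 + 4·103 + 129) = 0.5477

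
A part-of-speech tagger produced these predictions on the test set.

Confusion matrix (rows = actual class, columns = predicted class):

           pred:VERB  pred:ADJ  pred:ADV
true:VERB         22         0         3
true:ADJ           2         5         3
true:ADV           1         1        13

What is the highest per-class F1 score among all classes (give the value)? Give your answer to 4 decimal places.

Per-class F1 score (2·TP/(2·TP+FP+FN)):
  VERB: TP=22, FP=2+1=3, FN=0+3=3 → 44/50 = 0.88000
  ADJ: TP=5, FP=0+1=1, FN=2+3=5 → 10/16 = 0.62500
  ADV: TP=13, FP=3+3=6, FN=1+1=2 → 26/34 = 0.76471
Highest is class 'VERB' with F1 score = 0.8800.

0.8800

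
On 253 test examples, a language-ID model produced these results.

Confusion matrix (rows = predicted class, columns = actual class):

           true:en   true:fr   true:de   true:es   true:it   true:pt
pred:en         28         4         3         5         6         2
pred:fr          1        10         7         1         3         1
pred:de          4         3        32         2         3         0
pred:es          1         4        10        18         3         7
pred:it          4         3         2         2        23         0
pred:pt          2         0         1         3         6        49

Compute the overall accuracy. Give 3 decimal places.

Accuracy = trace / total = (28+10+32+18+23+49=160) / 253 = 160/253 = 0.632

0.632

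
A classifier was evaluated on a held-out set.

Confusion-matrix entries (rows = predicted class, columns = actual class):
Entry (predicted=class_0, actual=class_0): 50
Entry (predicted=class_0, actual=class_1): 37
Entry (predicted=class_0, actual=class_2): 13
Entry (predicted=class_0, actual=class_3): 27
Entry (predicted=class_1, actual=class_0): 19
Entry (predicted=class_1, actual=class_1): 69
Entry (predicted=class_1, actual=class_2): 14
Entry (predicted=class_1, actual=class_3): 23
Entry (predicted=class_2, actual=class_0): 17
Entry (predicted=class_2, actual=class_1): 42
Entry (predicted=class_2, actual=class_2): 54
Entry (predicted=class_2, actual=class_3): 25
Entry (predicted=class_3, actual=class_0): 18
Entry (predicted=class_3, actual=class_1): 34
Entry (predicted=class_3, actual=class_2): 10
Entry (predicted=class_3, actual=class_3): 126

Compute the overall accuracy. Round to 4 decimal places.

0.5173

Accuracy = trace / total = (50+69+54+126=299) / 578 = 299/578 = 0.5173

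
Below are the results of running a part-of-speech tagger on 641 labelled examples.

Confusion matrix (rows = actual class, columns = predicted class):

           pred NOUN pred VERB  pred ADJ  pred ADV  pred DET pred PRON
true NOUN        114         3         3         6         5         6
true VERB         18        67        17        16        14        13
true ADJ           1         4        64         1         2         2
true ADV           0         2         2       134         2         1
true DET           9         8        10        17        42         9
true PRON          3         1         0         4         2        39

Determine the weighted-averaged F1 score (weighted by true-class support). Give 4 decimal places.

Per-class F1 score (2·TP/(2·TP+FP+FN)):
  NOUN: TP=114, FP=18+1+0+9+3=31, FN=3+3+6+5+6=23 → 228/282 = 0.80851
  VERB: TP=67, FP=3+4+2+8+1=18, FN=18+17+16+14+13=78 → 134/230 = 0.58261
  ADJ: TP=64, FP=3+17+2+10+0=32, FN=1+4+1+2+2=10 → 128/170 = 0.75294
  ADV: TP=134, FP=6+16+1+17+4=44, FN=0+2+2+2+1=7 → 268/319 = 0.84013
  DET: TP=42, FP=5+14+2+2+2=25, FN=9+8+10+17+9=53 → 84/162 = 0.51852
  PRON: TP=39, FP=6+13+2+1+9=31, FN=3+1+0+4+2=10 → 78/119 = 0.65546
Weighted-F1 score = Σ (supportᵢ/N)·F1 scoreᵢ with N=641: (137/641)·0.80851 + (145/641)·0.58261 + (74/641)·0.75294 + (141/641)·0.84013 + (95/641)·0.51852 + (49/641)·0.65546 = 0.7033

0.7033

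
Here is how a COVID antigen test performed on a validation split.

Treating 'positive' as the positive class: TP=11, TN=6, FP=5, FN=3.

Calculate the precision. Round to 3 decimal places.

Precision = TP/(TP+FP) = 11/(11+5) = 11/16 = 0.688

0.688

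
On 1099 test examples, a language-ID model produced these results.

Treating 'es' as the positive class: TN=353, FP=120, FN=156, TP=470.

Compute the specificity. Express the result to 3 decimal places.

0.746

Specificity = TN/(TN+FP) = 353/(353+120) = 0.746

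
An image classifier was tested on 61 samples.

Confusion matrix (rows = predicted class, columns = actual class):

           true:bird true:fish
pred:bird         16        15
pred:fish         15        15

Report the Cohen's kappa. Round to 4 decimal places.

0.0161

Observed agreement pₒ = trace/N = 31/61 = 0.50820
Expected agreement pₑ = Σ (rowᵢ·colᵢ)/N² = (31·31 + 30·30)/61² = 0.50013
κ = (pₒ − pₑ)/(1 − pₑ) = (0.50820 − 0.50013)/(1 − 0.50013) = 0.0161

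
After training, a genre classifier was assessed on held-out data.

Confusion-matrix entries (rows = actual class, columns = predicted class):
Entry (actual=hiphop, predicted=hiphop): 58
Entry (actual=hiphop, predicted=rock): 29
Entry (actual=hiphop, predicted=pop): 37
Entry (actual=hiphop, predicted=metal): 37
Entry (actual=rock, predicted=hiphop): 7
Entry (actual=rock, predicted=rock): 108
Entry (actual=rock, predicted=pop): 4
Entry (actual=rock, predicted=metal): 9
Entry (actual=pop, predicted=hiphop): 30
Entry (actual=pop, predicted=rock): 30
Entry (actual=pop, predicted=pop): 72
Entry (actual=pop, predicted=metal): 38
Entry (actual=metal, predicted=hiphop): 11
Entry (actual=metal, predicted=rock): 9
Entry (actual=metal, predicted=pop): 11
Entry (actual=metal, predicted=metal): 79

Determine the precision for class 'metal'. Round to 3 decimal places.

Treat 'metal' as positive and all other classes as negative.
precision = TP/(TP+FP).
metal: TP=79, FP=37+9+38=84 → 79/163 = 0.4847

0.485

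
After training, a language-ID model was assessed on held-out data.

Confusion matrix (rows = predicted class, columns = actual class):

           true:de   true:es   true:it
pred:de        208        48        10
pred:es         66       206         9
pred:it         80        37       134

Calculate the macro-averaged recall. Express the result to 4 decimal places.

0.7238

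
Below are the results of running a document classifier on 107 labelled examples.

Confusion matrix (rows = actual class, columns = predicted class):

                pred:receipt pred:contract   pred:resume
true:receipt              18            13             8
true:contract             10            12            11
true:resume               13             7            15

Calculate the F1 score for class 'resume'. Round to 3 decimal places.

Take TP from the diagonal, FP from the rest of the 'resume' prediction marginal, FN from the rest of the 'resume' actual marginal.
F1 score = 2·TP/(2·TP+FP+FN).
resume: TP=15, FP=8+11=19, FN=13+7=20 → 30/69 = 0.4348

0.435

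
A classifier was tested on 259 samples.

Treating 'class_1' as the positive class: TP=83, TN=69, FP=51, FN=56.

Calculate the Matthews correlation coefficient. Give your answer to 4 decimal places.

MCC = (TP·TN − FP·FN) / √((TP+FP)(TP+FN)(TN+FP)(TN+FN))
Numerator = 83·69 − 51·56 = 2871
Denominator = √(134·139·120·125) = √279390000 = 16714.9634
MCC = 2871 / 16714.9634 = 0.1718

0.1718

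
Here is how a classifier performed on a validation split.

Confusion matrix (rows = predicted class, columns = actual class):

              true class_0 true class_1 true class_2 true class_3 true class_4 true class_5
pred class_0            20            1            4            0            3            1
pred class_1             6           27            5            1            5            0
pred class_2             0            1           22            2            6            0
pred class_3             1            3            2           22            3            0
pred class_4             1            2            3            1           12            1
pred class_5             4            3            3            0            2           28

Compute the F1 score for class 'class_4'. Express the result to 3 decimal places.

0.471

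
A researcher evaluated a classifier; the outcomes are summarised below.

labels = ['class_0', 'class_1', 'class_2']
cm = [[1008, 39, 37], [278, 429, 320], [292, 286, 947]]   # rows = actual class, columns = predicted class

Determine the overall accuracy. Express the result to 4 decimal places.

0.6557

Accuracy = trace / total = (1008+429+947=2384) / 3636 = 2384/3636 = 0.6557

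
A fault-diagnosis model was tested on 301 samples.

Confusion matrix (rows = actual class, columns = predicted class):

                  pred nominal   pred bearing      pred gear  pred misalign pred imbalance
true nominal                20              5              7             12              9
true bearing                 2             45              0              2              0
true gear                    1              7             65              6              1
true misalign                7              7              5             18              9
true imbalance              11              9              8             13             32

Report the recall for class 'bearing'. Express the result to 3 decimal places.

0.918

One-vs-rest for 'bearing': TP = diagonal; FP = other classes predicted 'bearing'; FN = 'bearing' predicted as other.
recall = TP/(TP+FN).
bearing: TP=45, FN=2+0+2+0=4 → 45/49 = 0.9184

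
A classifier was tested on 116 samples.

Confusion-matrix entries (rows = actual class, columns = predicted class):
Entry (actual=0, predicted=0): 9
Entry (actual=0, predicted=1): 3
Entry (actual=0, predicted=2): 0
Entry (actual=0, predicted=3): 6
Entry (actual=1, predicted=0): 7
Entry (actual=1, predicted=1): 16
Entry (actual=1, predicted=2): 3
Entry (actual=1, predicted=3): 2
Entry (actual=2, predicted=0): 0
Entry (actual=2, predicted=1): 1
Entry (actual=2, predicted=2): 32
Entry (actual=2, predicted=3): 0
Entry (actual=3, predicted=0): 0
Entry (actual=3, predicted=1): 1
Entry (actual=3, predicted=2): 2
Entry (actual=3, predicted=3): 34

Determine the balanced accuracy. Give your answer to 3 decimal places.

Balanced accuracy = mean of per-class recall.
  0: recall = 9/18 = 0.5000
  1: recall = 16/28 = 0.5714
  2: recall = 32/33 = 0.9697
  3: recall = 34/37 = 0.9189
Mean = (0.5000 + 0.5714 + 0.9697 + 0.9189) / 4 = 0.740

0.740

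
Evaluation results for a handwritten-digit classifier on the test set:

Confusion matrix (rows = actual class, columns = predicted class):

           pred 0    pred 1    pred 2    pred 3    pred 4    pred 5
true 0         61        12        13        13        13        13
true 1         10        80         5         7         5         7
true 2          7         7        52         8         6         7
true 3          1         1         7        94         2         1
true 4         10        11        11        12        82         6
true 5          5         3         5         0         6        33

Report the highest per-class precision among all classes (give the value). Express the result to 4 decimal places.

0.7193

Per-class precision (TP/(TP+FP)):
  0: TP=61, FP=10+7+1+10+5=33 → 61/94 = 0.64894
  1: TP=80, FP=12+7+1+11+3=34 → 80/114 = 0.70175
  2: TP=52, FP=13+5+7+11+5=41 → 52/93 = 0.55914
  3: TP=94, FP=13+7+8+12+0=40 → 94/134 = 0.70149
  4: TP=82, FP=13+5+6+2+6=32 → 82/114 = 0.71930
  5: TP=33, FP=13+7+7+1+6=34 → 33/67 = 0.49254
Highest is class '4' with precision = 0.7193.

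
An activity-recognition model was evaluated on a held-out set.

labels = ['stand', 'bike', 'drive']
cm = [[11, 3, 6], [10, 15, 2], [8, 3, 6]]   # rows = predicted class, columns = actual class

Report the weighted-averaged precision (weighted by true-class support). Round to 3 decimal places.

0.509

Per-class precision (TP/(TP+FP)):
  stand: TP=11, FP=3+6=9 → 11/20 = 0.5500
  bike: TP=15, FP=10+2=12 → 15/27 = 0.5556
  drive: TP=6, FP=8+3=11 → 6/17 = 0.3529
Weighted-precision = Σ (supportᵢ/N)·precisionᵢ with N=64: (29/64)·0.5500 + (21/64)·0.5556 + (14/64)·0.3529 = 0.509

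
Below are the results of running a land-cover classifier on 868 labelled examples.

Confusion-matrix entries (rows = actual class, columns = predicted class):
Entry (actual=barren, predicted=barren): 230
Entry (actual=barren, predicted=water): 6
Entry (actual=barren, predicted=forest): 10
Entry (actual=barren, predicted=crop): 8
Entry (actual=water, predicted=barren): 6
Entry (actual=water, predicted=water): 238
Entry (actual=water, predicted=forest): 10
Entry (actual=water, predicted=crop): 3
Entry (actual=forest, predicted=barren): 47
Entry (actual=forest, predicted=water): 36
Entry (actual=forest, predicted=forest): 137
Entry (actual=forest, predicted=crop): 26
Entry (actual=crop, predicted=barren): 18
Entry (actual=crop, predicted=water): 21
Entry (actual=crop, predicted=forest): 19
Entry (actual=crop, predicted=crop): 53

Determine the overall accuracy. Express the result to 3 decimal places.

0.758

Accuracy = trace / total = (230+238+137+53=658) / 868 = 658/868 = 0.758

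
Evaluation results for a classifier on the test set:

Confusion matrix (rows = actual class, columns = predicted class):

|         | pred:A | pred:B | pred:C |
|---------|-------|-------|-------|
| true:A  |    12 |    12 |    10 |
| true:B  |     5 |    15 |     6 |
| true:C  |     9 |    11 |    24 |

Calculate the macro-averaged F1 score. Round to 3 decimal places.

0.480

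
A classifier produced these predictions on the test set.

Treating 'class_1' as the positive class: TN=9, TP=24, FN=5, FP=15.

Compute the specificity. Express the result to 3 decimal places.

Specificity = TN/(TN+FP) = 9/(9+15) = 0.375

0.375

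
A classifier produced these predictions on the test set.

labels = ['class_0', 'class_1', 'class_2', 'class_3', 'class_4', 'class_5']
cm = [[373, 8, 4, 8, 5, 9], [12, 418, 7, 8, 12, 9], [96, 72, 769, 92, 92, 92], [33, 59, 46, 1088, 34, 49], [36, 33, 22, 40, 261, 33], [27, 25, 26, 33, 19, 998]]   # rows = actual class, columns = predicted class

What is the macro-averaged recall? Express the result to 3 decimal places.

0.796

Per-class recall (TP/(TP+FN)):
  class_0: TP=373, FN=8+4+8+5+9=34 → 373/407 = 0.9165
  class_1: TP=418, FN=12+7+8+12+9=48 → 418/466 = 0.8970
  class_2: TP=769, FN=96+72+92+92+92=444 → 769/1213 = 0.6340
  class_3: TP=1088, FN=33+59+46+34+49=221 → 1088/1309 = 0.8312
  class_4: TP=261, FN=36+33+22+40+33=164 → 261/425 = 0.6141
  class_5: TP=998, FN=27+25+26+33+19=130 → 998/1128 = 0.8848
Macro-recall = mean = (0.9165 + 0.8970 + 0.6340 + 0.8312 + 0.6141 + 0.8848) / 6 = 0.796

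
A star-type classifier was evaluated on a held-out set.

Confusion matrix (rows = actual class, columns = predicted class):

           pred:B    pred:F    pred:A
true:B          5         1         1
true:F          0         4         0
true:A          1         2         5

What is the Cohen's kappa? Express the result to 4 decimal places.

0.6091

Observed agreement pₒ = trace/N = 14/19 = 0.73684
Expected agreement pₑ = Σ (rowᵢ·colᵢ)/N² = (7·6 + 4·7 + 8·6)/19² = 0.32687
κ = (pₒ − pₑ)/(1 − pₑ) = (0.73684 − 0.32687)/(1 − 0.32687) = 0.6091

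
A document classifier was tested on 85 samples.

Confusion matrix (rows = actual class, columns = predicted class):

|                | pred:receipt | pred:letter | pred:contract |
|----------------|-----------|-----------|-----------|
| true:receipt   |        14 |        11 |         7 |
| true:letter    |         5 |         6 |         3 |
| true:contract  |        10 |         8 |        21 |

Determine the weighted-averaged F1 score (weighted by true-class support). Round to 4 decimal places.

Per-class F1 score (2·TP/(2·TP+FP+FN)):
  receipt: TP=14, FP=5+10=15, FN=11+7=18 → 28/61 = 0.45902
  letter: TP=6, FP=11+8=19, FN=5+3=8 → 12/39 = 0.30769
  contract: TP=21, FP=7+3=10, FN=10+8=18 → 42/70 = 0.60000
Weighted-F1 score = Σ (supportᵢ/N)·F1 scoreᵢ with N=85: (32/85)·0.45902 + (14/85)·0.30769 + (39/85)·0.60000 = 0.4988

0.4988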